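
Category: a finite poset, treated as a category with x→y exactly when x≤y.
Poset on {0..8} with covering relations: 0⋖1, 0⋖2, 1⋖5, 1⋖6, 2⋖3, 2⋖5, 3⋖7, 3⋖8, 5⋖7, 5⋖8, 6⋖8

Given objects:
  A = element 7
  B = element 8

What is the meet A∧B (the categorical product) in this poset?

Common predecessors of 7,8: {0,1,2,3,5}
  maximal lower bounds 3 and 5 are incomparable: neither 3≤5 nor 5≤3
→ no greatest lower bound exists

Answer: NO MEET EXISTS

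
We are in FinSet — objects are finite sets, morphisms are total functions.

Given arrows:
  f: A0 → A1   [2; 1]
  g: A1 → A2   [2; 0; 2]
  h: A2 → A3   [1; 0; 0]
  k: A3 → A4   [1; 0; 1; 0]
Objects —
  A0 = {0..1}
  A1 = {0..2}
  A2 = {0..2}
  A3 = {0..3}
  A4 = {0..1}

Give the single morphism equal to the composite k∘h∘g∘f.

  0 f→2 g→2 h→0 k→1
  1 f→1 g→0 h→1 k→0
composite: [1; 0]

Answer: [1; 0]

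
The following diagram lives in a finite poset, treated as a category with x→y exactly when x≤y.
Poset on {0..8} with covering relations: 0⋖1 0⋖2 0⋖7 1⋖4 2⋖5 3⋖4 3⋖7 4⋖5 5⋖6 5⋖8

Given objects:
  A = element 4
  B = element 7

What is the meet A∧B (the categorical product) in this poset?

{x : x⊑A ∧ x⊑B} = {0,3}  (A=4, B=7)
  maximal lower bounds 0 and 3 are incomparable: neither 0⊑3 nor 3⊑0
→ no greatest lower bound exists

Answer: NO MEET EXISTS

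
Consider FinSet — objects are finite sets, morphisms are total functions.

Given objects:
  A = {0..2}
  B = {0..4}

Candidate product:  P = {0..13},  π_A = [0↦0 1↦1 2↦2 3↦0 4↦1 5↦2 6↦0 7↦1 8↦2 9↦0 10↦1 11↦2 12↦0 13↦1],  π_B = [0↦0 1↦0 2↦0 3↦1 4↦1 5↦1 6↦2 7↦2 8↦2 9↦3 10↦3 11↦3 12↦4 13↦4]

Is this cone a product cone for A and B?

Answer: NOT A VALID PRODUCT — |P|=14 ≠ |A|·|B|=15

Trace:
|A|·|B| = 3·5 = 15;  |P| = 14
  → cardinalities differ; no bijection possible.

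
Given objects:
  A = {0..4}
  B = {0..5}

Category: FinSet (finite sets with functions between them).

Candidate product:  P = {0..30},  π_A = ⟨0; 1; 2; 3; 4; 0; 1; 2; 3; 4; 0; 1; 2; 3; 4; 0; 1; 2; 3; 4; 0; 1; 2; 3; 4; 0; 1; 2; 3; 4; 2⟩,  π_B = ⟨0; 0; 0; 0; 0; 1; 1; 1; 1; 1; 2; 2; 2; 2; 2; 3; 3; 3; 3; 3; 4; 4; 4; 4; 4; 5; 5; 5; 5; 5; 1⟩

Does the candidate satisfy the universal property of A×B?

Answer: NOT A VALID PRODUCT — |P|=31 ≠ |A|·|B|=30

Trace:
|A|·|B| = 5·6 = 30;  |P| = 31
  → cardinalities differ; no bijection possible.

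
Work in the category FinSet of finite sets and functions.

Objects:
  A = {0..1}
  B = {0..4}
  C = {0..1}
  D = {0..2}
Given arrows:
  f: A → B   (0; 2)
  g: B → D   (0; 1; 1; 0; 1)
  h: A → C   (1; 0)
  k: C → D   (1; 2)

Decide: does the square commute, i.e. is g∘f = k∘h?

Answer: DOES NOT COMMUTE

Work:
Path 1 = f;g:
  0 f→0 g→0
  1 f→2 g→1
  composite₁ = (0; 1)
Path 2 = h;k:
  0 h→1 k→2
  1 h→0 k→1
  composite₂ = (2; 1)
Equal? differ; not commutative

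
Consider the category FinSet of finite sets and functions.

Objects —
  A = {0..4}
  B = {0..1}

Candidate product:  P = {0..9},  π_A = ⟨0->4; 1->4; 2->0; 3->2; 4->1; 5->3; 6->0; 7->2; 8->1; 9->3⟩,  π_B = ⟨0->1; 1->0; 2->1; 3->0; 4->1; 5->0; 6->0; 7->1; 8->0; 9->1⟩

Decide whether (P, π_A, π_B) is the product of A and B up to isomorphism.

|A|·|B| = 5·2 = 10;  |P| = 10
Check the pairing map k ↦ (π_A(k), π_B(k)):
  0 -> (4,1)
  1 -> (4,0)
  2 -> (0,1)
  3 -> (2,0)
  4 -> (1,1)
  5 -> (3,0)
  6 -> (0,0)
  7 -> (2,1)
  8 -> (1,0)
  9 -> (3,1)
distinct pairs in image: 10 / 10 needed
  → bijection onto A×B; projections well-typed.

Answer: VALID PRODUCT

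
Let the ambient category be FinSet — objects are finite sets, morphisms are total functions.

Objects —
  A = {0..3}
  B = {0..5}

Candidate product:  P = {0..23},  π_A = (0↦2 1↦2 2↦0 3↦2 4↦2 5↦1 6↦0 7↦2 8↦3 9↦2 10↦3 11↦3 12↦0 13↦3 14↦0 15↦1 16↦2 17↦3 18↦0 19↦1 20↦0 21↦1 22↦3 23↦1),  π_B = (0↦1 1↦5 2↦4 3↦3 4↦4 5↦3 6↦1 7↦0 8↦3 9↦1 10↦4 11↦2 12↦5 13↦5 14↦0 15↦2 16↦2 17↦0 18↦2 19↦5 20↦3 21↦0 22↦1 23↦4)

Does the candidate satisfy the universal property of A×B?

Answer: NOT A VALID PRODUCT — duplicate pair at indices 9,0

Work:
|A|·|B| = 4·6 = 24;  |P| = 24
Check the pairing map k ↦ (π_A(k), π_B(k)):
  0 ↦ (2,1)
  1 ↦ (2,5)
  2 ↦ (0,4)
  3 ↦ (2,3)
  4 ↦ (2,4)
  5 ↦ (1,3)
  6 ↦ (0,1)
  7 ↦ (2,0)
  8 ↦ (3,3)
  9 ↦ (2,1)  ✗ repeats pair of k=0
  10 ↦ (3,4)
  11 ↦ (3,2)
  12 ↦ (0,5)
  13 ↦ (3,5)
  14 ↦ (0,0)
  15 ↦ (1,2)
  16 ↦ (2,2)
  17 ↦ (3,0)
  18 ↦ (0,2)
  19 ↦ (1,5)
  20 ↦ (0,3)
  21 ↦ (1,0)
  22 ↦ (3,1)
  23 ↦ (1,4)
distinct pairs in image: 23 / 24 needed
  → (2,1) hit at k=0 and k=9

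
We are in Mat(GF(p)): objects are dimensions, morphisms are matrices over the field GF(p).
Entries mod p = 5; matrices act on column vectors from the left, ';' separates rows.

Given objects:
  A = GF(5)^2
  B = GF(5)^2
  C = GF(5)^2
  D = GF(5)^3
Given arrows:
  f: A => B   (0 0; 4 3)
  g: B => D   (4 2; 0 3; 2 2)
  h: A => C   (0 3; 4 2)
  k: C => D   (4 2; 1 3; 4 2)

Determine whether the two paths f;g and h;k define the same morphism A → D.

Answer: COMMUTES

Work:
1) trace f;g:
  e0=⟨1,0⟩ f=>⟨0,4⟩ g=>⟨3,2,3⟩
  e1=⟨0,1⟩ f=>⟨0,3⟩ g=>⟨1,4,1⟩
  ⟦path⟧₁ = (3 1; 2 4; 3 1)
2) trace h;k:
  e0=⟨1,0⟩ h=>⟨0,4⟩ k=>⟨3,2,3⟩
  e1=⟨0,1⟩ h=>⟨3,2⟩ k=>⟨1,4,1⟩
  ⟦path⟧₂ = (3 1; 2 4; 3 1)
Equal? same morphism ✓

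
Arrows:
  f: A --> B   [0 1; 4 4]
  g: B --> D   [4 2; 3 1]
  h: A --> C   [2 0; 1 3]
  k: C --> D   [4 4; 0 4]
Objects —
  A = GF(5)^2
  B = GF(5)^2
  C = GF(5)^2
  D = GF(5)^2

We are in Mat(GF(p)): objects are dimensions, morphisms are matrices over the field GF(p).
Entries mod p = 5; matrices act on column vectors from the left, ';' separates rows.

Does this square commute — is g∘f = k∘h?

Answer: DOES NOT COMMUTE

Work:
Path 1 = f;g:
  e0=[1,0] f-->[0,4] g-->[3,4]
  e1=[0,1] f-->[1,4] g-->[2,2]
  result₁ = [3 2; 4 2]
Path 2 = h;k:
  e0=[1,0] h-->[2,1] k-->[2,4]
  e1=[0,1] h-->[0,3] k-->[2,2]
  result₂ = [2 2; 4 2]
Equal? differ; not commutative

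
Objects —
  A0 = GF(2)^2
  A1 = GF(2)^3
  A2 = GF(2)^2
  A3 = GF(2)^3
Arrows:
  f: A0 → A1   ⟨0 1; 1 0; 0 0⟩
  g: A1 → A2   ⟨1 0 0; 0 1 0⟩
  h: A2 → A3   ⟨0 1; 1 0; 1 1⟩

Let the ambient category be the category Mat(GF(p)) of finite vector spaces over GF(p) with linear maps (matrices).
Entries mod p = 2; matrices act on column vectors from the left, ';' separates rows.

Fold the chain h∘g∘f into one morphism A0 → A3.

  e0=⟨1,0⟩ f→⟨0,1,0⟩ g→⟨0,1⟩ h→⟨1,0,1⟩
  e1=⟨0,1⟩ f→⟨1,0,0⟩ g→⟨1,0⟩ h→⟨0,1,1⟩
⟦path⟧: ⟨1 0; 0 1; 1 1⟩

Answer: ⟨1 0; 0 1; 1 1⟩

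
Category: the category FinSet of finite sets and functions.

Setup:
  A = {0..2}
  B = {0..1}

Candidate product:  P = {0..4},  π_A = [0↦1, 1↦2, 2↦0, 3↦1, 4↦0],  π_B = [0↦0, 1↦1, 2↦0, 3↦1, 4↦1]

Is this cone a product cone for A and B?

Answer: NOT A VALID PRODUCT — |P|=5 ≠ |A|·|B|=6

Derivation:
|A|·|B| = 3·2 = 6;  |P| = 5
  → cardinalities differ; no bijection possible.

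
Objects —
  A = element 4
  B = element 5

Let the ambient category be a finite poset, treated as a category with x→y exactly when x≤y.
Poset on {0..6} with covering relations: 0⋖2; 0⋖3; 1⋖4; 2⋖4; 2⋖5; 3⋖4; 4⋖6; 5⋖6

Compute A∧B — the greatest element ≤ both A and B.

Answer: A∧B = 2

Derivation:
Lower bounds of A=4 and B=5: {0,2}
  0 <= 2
  2 <= 2
glb = 2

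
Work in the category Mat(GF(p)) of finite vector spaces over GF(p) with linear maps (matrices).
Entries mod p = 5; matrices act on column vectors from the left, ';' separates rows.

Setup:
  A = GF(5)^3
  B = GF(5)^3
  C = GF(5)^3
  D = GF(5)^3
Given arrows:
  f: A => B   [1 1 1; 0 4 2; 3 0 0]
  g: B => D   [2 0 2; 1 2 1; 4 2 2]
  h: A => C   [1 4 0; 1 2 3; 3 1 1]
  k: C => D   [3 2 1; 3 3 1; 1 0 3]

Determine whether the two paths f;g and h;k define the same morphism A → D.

Answer: COMMUTES

Work:
1) trace f;g:
  e0=⟨1,0,0⟩ f=>⟨1,0,3⟩ g=>⟨3,4,0⟩
  e1=⟨0,1,0⟩ f=>⟨1,4,0⟩ g=>⟨2,4,2⟩
  e2=⟨0,0,1⟩ f=>⟨1,2,0⟩ g=>⟨2,0,3⟩
  composite₁ = [3 2 2; 4 4 0; 0 2 3]
2) trace h;k:
  e0=⟨1,0,0⟩ h=>⟨1,1,3⟩ k=>⟨3,4,0⟩
  e1=⟨0,1,0⟩ h=>⟨4,2,1⟩ k=>⟨2,4,2⟩
  e2=⟨0,0,1⟩ h=>⟨0,3,1⟩ k=>⟨2,0,3⟩
  composite₂ = [3 2 2; 4 4 0; 0 2 3]
Equal? equal; square commutes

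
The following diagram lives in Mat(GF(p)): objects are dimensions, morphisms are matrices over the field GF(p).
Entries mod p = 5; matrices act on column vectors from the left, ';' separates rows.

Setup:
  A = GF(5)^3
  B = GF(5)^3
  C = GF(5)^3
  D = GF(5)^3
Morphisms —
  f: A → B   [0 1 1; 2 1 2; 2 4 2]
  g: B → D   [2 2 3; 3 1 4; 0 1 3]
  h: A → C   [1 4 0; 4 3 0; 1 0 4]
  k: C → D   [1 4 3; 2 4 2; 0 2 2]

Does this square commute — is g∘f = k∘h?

Path 1 = f;g:
  e0=[1,0,0] f→[0,2,2] g→[0,0,3]
  e1=[0,1,0] f→[1,1,4] g→[1,0,3]
  e2=[0,0,1] f→[1,2,2] g→[2,3,3]
  composite₁ = [0 1 2; 0 0 3; 3 3 3]
Path 2 = h;k:
  e0=[1,0,0] h→[1,4,1] k→[0,0,0]
  e1=[0,1,0] h→[4,3,0] k→[1,0,1]
  e2=[0,0,1] h→[0,0,4] k→[2,3,3]
  composite₂ = [0 1 2; 0 0 3; 0 1 3]
Equal? differ; not commutative

Answer: DOES NOT COMMUTE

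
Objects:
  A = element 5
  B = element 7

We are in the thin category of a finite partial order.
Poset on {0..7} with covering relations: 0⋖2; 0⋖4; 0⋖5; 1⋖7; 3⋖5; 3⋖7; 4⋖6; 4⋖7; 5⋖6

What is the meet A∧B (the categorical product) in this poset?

Answer: NO MEET EXISTS

Trace:
{x : x≤A ∧ x≤B} = {0,3}  (A=5, B=7)
  maximal lower bounds 0 and 3 are incomparable: neither 0≤3 nor 3≤0
→ no greatest lower bound exists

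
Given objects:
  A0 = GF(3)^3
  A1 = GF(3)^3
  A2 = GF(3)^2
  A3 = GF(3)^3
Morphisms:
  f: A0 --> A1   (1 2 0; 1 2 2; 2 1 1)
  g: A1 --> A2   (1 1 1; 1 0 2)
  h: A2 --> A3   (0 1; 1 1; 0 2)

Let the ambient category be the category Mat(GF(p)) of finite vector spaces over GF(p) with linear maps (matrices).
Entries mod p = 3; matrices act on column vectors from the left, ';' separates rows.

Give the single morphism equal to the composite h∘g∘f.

  e0=[1,0,0] f-->[1,1,2] g-->[1,2] h-->[2,0,1]
  e1=[0,1,0] f-->[2,2,1] g-->[2,1] h-->[1,0,2]
  e2=[0,0,1] f-->[0,2,1] g-->[0,2] h-->[2,2,1]
composite: (2 1 2; 0 0 2; 1 2 1)

Answer: (2 1 2; 0 0 2; 1 2 1)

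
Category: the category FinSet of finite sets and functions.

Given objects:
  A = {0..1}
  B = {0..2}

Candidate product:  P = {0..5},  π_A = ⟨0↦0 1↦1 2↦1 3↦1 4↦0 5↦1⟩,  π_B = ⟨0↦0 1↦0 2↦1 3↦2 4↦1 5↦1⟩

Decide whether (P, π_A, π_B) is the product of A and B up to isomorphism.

Answer: NOT A VALID PRODUCT — duplicate pair at indices 2,5

Derivation:
|A|·|B| = 2·3 = 6;  |P| = 6
Check the pairing map k ↦ (π_A(k), π_B(k)):
  0 ↦ (0,0)
  1 ↦ (1,0)
  2 ↦ (1,1)
  3 ↦ (1,2)
  4 ↦ (0,1)
  5 ↦ (1,1)  ✗ repeats pair of k=2
distinct pairs in image: 5 / 6 needed
  → (1,1) hit at k=2 and k=5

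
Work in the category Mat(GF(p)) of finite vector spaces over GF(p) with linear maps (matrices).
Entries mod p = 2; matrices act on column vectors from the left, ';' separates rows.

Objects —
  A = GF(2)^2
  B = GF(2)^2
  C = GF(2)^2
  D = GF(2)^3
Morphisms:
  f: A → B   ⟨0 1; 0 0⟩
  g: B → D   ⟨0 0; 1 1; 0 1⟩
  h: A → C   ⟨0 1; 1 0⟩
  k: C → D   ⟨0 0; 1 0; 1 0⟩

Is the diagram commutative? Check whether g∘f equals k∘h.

Path 1 = f;g:
  e0=[1,0] f→[0,0] g→[0,0,0]
  e1=[0,1] f→[1,0] g→[0,1,0]
  composite₁ = ⟨0 0; 0 1; 0 0⟩
Path 2 = h;k:
  e0=[1,0] h→[0,1] k→[0,0,0]
  e1=[0,1] h→[1,0] k→[0,1,1]
  composite₂ = ⟨0 0; 0 1; 0 1⟩
Equal? NO — does not commute

Answer: DOES NOT COMMUTE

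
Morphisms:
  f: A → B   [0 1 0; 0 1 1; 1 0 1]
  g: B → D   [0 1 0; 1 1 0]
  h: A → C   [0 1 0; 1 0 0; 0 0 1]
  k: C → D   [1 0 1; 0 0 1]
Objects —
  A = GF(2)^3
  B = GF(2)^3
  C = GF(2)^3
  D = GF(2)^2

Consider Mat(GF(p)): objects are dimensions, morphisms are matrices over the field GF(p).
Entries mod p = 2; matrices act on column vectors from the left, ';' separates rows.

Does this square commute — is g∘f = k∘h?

Answer: COMMUTES

Trace:
Along f;g (path 1):
  e0=[1,0,0] f→[0,0,1] g→[0,0]
  e1=[0,1,0] f→[1,1,0] g→[1,0]
  e2=[0,0,1] f→[0,1,1] g→[1,1]
  ⟦path⟧₁ = [0 1 1; 0 0 1]
Along h;k (path 2):
  e0=[1,0,0] h→[0,1,0] k→[0,0]
  e1=[0,1,0] h→[1,0,0] k→[1,0]
  e2=[0,0,1] h→[0,0,1] k→[1,1]
  ⟦path⟧₂ = [0 1 1; 0 0 1]
Equal? same morphism ✓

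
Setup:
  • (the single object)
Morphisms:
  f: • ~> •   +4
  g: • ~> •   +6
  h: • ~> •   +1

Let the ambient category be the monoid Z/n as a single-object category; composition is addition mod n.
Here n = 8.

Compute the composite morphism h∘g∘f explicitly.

Answer: +3

Work:
  0 +4≡4 +6≡2 +1≡3  (mod 8)
⟦path⟧: +3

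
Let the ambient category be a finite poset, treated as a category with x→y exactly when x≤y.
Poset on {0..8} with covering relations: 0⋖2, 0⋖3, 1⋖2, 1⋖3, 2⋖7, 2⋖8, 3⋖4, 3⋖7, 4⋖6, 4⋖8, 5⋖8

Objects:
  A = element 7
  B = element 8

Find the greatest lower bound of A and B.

Common predecessors of 7,8: {0,1,2,3}
  maximal lower bounds 2 and 3 are incomparable: neither 2<=3 nor 3<=2
→ no greatest lower bound exists

Answer: NO MEET EXISTS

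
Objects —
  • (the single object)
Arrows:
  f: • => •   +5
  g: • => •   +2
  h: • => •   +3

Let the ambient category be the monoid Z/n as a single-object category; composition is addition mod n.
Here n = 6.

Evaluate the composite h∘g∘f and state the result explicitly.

  0 +5≡5 +2≡1 +3≡4  (mod 6)
result: +4

Answer: +4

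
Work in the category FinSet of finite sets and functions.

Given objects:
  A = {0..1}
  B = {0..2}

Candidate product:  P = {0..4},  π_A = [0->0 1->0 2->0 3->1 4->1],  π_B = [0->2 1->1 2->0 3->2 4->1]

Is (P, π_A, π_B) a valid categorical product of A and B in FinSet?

|A|·|B| = 2·3 = 6;  |P| = 5
  → cardinalities differ; no bijection possible.

Answer: NOT A VALID PRODUCT — |P|=5 ≠ |A|·|B|=6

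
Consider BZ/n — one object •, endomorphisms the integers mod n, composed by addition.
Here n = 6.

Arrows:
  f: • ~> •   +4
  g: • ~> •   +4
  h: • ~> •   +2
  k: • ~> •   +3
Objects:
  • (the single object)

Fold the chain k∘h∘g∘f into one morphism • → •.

Answer: +1

Derivation:
  0 +4≡4 +4≡2 +2≡4 +3≡1  (mod 6)
⟦path⟧: +1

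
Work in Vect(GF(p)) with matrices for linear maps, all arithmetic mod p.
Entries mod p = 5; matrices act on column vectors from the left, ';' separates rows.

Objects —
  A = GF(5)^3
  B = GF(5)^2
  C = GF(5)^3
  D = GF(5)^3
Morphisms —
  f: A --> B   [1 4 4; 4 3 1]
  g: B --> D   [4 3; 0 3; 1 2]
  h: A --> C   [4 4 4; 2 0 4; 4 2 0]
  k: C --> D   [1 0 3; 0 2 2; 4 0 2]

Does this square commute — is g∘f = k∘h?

Along f;g (path 1):
  e0=[1,0,0] f-->[1,4] g-->[1,2,4]
  e1=[0,1,0] f-->[4,3] g-->[0,4,0]
  e2=[0,0,1] f-->[4,1] g-->[4,3,1]
  result₁ = [1 0 4; 2 4 3; 4 0 1]
Along h;k (path 2):
  e0=[1,0,0] h-->[4,2,4] k-->[1,2,4]
  e1=[0,1,0] h-->[4,0,2] k-->[0,4,0]
  e2=[0,0,1] h-->[4,4,0] k-->[4,3,1]
  result₂ = [1 0 4; 2 4 3; 4 0 1]
Equal? same morphism ✓

Answer: COMMUTES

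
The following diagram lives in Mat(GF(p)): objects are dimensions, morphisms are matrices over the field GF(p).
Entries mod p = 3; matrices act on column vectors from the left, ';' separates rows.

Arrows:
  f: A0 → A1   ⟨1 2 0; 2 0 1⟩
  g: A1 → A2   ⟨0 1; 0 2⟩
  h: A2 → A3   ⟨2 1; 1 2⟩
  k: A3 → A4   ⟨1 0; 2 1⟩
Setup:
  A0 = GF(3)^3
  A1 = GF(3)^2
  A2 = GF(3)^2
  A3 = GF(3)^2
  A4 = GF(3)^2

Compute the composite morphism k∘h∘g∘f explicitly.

  e0=[1,0,0] f→[1,2] g→[2,1] h→[2,1] k→[2,2]
  e1=[0,1,0] f→[2,0] g→[0,0] h→[0,0] k→[0,0]
  e2=[0,0,1] f→[0,1] g→[1,2] h→[1,2] k→[1,1]
⟦path⟧: ⟨2 0 1; 2 0 1⟩

Answer: ⟨2 0 1; 2 0 1⟩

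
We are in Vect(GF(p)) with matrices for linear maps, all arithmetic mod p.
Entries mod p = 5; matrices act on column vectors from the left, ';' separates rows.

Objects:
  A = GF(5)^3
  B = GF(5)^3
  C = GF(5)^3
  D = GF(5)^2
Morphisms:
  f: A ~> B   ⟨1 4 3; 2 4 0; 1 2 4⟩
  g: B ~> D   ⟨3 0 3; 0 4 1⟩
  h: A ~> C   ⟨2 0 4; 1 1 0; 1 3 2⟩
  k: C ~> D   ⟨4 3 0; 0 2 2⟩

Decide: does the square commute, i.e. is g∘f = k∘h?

Answer: COMMUTES

Derivation:
1) trace f;g:
  e0=[1,0,0] f~>[1,2,1] g~>[1,4]
  e1=[0,1,0] f~>[4,4,2] g~>[3,3]
  e2=[0,0,1] f~>[3,0,4] g~>[1,4]
  composite₁ = ⟨1 3 1; 4 3 4⟩
2) trace h;k:
  e0=[1,0,0] h~>[2,1,1] k~>[1,4]
  e1=[0,1,0] h~>[0,1,3] k~>[3,3]
  e2=[0,0,1] h~>[4,0,2] k~>[1,4]
  composite₂ = ⟨1 3 1; 4 3 4⟩
Equal? equal; square commutes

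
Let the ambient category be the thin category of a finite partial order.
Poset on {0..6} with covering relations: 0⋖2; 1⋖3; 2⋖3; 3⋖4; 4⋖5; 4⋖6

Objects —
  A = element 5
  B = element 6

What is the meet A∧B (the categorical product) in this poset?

{x : x≤A ∧ x≤B} = {0,1,2,3,4}  (A=5, B=6)
  0 ≤ 4
  1 ≤ 4
  2 ≤ 4
  3 ≤ 4
  4 ≤ 4
glb = 4

Answer: A∧B = 4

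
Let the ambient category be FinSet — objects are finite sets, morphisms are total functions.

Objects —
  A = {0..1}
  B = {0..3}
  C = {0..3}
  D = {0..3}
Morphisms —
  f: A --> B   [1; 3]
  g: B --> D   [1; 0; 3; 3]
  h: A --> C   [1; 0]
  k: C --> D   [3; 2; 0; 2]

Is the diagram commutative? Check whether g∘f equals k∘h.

Answer: DOES NOT COMMUTE

Work:
1) trace f;g:
  0 f-->1 g-->0
  1 f-->3 g-->3
  ⟦path⟧₁ = [0; 3]
2) trace h;k:
  0 h-->1 k-->2
  1 h-->0 k-->3
  ⟦path⟧₂ = [2; 3]
Equal? NO — does not commute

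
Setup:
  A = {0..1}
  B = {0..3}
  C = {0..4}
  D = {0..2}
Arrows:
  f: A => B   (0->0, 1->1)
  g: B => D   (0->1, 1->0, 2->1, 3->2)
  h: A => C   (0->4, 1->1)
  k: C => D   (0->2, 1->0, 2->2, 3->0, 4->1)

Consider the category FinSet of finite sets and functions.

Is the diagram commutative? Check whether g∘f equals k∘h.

Answer: COMMUTES

Trace:
Path 1 = f;g:
  0 f=>0 g=>1
  1 f=>1 g=>0
  ⟦path⟧₁ = (0->1, 1->0)
Path 2 = h;k:
  0 h=>4 k=>1
  1 h=>1 k=>0
  ⟦path⟧₂ = (0->1, 1->0)
Equal? equal; square commutes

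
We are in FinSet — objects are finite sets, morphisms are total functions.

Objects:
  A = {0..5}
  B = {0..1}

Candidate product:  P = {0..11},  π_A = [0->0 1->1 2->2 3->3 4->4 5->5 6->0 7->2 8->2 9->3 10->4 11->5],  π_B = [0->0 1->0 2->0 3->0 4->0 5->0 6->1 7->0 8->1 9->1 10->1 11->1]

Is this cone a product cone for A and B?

|A|·|B| = 6·2 = 12;  |P| = 12
Check the pairing map k ↦ (π_A(k), π_B(k)):
  0 -> (0,0)
  1 -> (1,0)
  2 -> (2,0)
  3 -> (3,0)
  4 -> (4,0)
  5 -> (5,0)
  6 -> (0,1)
  7 -> (2,0)  ✗ repeats pair of k=2
  8 -> (2,1)
  9 -> (3,1)
  10 -> (4,1)
  11 -> (5,1)
distinct pairs in image: 11 / 12 needed
  → (2,0) hit at k=2 and k=7

Answer: NOT A VALID PRODUCT — duplicate pair at indices 2,7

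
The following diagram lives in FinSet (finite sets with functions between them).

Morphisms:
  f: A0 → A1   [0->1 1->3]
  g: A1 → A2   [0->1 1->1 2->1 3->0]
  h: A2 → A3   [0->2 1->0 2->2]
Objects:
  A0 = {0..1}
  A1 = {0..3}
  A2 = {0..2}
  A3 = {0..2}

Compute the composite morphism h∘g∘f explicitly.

  0 f→1 g→1 h→0
  1 f→3 g→0 h→2
result: [0->0 1->2]

Answer: [0->0 1->2]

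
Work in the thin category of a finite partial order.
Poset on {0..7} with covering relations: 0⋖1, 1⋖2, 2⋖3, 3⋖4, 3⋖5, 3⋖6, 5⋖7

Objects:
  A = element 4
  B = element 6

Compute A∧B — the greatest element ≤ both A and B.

Answer: A∧B = 3

Trace:
{x : x≤A ∧ x≤B} = {0,1,2,3}  (A=4, B=6)
  0 ≤ 3
  1 ≤ 3
  2 ≤ 3
  3 ≤ 3
glb = 3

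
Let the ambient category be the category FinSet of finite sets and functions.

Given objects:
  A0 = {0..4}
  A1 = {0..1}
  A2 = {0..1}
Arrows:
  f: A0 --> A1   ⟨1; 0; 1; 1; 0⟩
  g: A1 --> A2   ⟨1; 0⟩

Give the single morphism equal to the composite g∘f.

  0 f-->1 g-->0
  1 f-->0 g-->1
  2 f-->1 g-->0
  3 f-->1 g-->0
  4 f-->0 g-->1
result: ⟨0; 1; 0; 0; 1⟩

Answer: ⟨0; 1; 0; 0; 1⟩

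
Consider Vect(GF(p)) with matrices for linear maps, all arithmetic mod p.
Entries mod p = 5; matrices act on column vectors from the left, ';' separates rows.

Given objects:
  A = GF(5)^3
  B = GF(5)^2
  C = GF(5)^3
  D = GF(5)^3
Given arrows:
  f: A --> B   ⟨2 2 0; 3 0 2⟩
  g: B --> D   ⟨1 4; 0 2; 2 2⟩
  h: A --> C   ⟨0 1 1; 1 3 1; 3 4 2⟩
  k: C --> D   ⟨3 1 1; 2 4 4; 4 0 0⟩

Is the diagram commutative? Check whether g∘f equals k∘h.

1) trace f;g:
  e0=⟨1,0,0⟩ f-->⟨2,3⟩ g-->⟨4,1,0⟩
  e1=⟨0,1,0⟩ f-->⟨2,0⟩ g-->⟨2,0,4⟩
  e2=⟨0,0,1⟩ f-->⟨0,2⟩ g-->⟨3,4,4⟩
  result₁ = ⟨4 2 3; 1 0 4; 0 4 4⟩
2) trace h;k:
  e0=⟨1,0,0⟩ h-->⟨0,1,3⟩ k-->⟨4,1,0⟩
  e1=⟨0,1,0⟩ h-->⟨1,3,4⟩ k-->⟨0,0,4⟩
  e2=⟨0,0,1⟩ h-->⟨1,1,2⟩ k-->⟨1,4,4⟩
  result₂ = ⟨4 0 1; 1 0 4; 0 4 4⟩
Equal? distinct morphisms ✗

Answer: DOES NOT COMMUTE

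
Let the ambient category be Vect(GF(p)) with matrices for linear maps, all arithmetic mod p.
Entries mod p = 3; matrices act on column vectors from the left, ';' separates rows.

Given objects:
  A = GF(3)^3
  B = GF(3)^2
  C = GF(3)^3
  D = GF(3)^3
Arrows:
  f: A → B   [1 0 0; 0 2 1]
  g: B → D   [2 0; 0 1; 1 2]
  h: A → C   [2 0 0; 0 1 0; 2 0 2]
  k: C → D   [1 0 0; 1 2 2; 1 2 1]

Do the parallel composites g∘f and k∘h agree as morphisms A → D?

Path 1 = f;g:
  e0=(1,0,0) f→(1,0) g→(2,0,1)
  e1=(0,1,0) f→(0,2) g→(0,2,1)
  e2=(0,0,1) f→(0,1) g→(0,1,2)
  ⟦path⟧₁ = [2 0 0; 0 2 1; 1 1 2]
Path 2 = h;k:
  e0=(1,0,0) h→(2,0,2) k→(2,0,1)
  e1=(0,1,0) h→(0,1,0) k→(0,2,2)
  e2=(0,0,1) h→(0,0,2) k→(0,1,2)
  ⟦path⟧₂ = [2 0 0; 0 2 1; 1 2 2]
Equal? NO — does not commute

Answer: DOES NOT COMMUTE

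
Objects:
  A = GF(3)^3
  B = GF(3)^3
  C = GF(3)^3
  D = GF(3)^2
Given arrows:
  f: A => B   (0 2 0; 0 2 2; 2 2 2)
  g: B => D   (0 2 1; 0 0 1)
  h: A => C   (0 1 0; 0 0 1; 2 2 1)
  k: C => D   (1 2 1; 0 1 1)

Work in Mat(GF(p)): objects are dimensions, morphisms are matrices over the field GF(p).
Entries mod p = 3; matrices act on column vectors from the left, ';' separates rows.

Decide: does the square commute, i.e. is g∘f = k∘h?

Answer: COMMUTES

Trace:
Path 1 = f;g:
  e0=⟨1,0,0⟩ f=>⟨0,0,2⟩ g=>⟨2,2⟩
  e1=⟨0,1,0⟩ f=>⟨2,2,2⟩ g=>⟨0,2⟩
  e2=⟨0,0,1⟩ f=>⟨0,2,2⟩ g=>⟨0,2⟩
  ⟦path⟧₁ = (2 0 0; 2 2 2)
Path 2 = h;k:
  e0=⟨1,0,0⟩ h=>⟨0,0,2⟩ k=>⟨2,2⟩
  e1=⟨0,1,0⟩ h=>⟨1,0,2⟩ k=>⟨0,2⟩
  e2=⟨0,0,1⟩ h=>⟨0,1,1⟩ k=>⟨0,2⟩
  ⟦path⟧₂ = (2 0 0; 2 2 2)
Equal? same morphism ✓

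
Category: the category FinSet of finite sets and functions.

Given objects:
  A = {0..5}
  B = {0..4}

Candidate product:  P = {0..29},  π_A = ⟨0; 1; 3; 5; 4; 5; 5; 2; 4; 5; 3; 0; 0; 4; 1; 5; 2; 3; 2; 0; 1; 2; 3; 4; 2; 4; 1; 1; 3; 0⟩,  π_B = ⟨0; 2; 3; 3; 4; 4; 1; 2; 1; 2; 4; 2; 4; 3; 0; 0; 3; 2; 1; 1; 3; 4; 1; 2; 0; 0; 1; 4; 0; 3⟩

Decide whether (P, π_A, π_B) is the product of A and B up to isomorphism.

Answer: VALID PRODUCT

Trace:
|A|·|B| = 6·5 = 30;  |P| = 30
Check the pairing map k ↦ (π_A(k), π_B(k)):
  0 : (0,0)
  1 : (1,2)
  2 : (3,3)
  3 : (5,3)
  4 : (4,4)
  5 : (5,4)
  6 : (5,1)
  7 : (2,2)
  8 : (4,1)
  9 : (5,2)
  10 : (3,4)
  11 : (0,2)
  12 : (0,4)
  13 : (4,3)
  14 : (1,0)
  15 : (5,0)
  16 : (2,3)
  17 : (3,2)
  18 : (2,1)
  19 : (0,1)
  20 : (1,3)
  21 : (2,4)
  22 : (3,1)
  23 : (4,2)
  24 : (2,0)
  25 : (4,0)
  26 : (1,1)
  27 : (1,4)
  28 : (3,0)
  29 : (0,3)
distinct pairs in image: 30 / 30 needed
  → bijection onto A×B; projections well-typed.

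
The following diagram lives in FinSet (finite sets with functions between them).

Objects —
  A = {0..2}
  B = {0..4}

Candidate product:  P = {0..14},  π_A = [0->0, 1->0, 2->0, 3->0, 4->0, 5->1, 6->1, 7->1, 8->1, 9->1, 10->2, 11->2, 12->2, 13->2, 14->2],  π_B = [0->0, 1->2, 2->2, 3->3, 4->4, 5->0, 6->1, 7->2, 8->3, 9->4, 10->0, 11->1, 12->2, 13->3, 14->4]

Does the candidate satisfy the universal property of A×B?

|A|·|B| = 3·5 = 15;  |P| = 15
Check the pairing map k ↦ (π_A(k), π_B(k)):
  0 -> (0,0)
  1 -> (0,2)
  2 -> (0,2)  ✗ repeats pair of k=1
  3 -> (0,3)
  4 -> (0,4)
  5 -> (1,0)
  6 -> (1,1)
  7 -> (1,2)
  8 -> (1,3)
  9 -> (1,4)
  10 -> (2,0)
  11 -> (2,1)
  12 -> (2,2)
  13 -> (2,3)
  14 -> (2,4)
distinct pairs in image: 14 / 15 needed
  → (0,2) hit at k=1 and k=2

Answer: NOT A VALID PRODUCT — duplicate pair at indices 2,1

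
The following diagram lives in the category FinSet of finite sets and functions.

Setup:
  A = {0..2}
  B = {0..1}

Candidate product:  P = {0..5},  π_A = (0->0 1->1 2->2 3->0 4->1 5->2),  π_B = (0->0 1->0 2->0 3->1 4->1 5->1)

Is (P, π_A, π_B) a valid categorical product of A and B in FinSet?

|A|·|B| = 3·2 = 6;  |P| = 6
Check the pairing map k ↦ (π_A(k), π_B(k)):
  0 -> (0,0)
  1 -> (1,0)
  2 -> (2,0)
  3 -> (0,1)
  4 -> (1,1)
  5 -> (2,1)
distinct pairs in image: 6 / 6 needed
  → bijection onto A×B; projections well-typed.

Answer: VALID PRODUCT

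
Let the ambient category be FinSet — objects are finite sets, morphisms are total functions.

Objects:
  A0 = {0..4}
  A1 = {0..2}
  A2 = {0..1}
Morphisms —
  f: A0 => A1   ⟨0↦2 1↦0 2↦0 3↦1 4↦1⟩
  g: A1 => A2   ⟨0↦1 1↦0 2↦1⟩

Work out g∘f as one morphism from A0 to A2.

  0 f=>2 g=>1
  1 f=>0 g=>1
  2 f=>0 g=>1
  3 f=>1 g=>0
  4 f=>1 g=>0
result: ⟨0↦1 1↦1 2↦1 3↦0 4↦0⟩

Answer: ⟨0↦1 1↦1 2↦1 3↦0 4↦0⟩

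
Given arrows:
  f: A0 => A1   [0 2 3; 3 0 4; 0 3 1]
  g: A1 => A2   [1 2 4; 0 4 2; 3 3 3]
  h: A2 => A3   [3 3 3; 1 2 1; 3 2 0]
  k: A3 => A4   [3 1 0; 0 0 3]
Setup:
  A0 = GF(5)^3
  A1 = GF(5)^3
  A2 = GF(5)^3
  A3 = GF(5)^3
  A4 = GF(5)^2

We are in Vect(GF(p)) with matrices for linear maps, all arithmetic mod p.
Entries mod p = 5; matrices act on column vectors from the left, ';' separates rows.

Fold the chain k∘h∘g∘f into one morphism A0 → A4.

  e0=[1,0,0] f=>[0,3,0] g=>[1,2,4] h=>[1,4,2] k=>[2,1]
  e1=[0,1,0] f=>[2,0,3] g=>[4,1,0] h=>[0,1,4] k=>[1,2]
  e2=[0,0,1] f=>[3,4,1] g=>[0,3,4] h=>[1,0,1] k=>[3,3]
result: [2 1 3; 1 2 3]

Answer: [2 1 3; 1 2 3]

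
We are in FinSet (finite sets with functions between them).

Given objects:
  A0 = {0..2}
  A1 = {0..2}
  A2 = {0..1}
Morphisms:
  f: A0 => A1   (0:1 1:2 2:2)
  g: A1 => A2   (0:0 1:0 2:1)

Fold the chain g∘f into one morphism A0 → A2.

  0 f=>1 g=>0
  1 f=>2 g=>1
  2 f=>2 g=>1
composite: (0:0 1:1 2:1)

Answer: (0:0 1:1 2:1)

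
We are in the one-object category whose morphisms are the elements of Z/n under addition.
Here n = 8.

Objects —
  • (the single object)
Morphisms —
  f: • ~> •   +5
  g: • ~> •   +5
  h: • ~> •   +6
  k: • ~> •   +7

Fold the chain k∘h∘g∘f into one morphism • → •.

  0 +5≡5 +5≡2 +6≡0 +7≡7  (mod 8)
composite: +7

Answer: +7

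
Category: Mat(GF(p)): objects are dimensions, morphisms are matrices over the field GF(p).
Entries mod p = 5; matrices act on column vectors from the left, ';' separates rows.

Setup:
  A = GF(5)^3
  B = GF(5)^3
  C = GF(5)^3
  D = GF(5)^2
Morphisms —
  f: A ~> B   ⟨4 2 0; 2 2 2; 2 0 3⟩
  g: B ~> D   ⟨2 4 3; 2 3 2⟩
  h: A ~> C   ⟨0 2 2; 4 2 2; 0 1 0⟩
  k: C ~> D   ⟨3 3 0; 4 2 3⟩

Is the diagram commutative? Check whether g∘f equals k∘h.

Path 1 = f;g:
  e0=[1,0,0] f~>[4,2,2] g~>[2,3]
  e1=[0,1,0] f~>[2,2,0] g~>[2,0]
  e2=[0,0,1] f~>[0,2,3] g~>[2,2]
  composite₁ = ⟨2 2 2; 3 0 2⟩
Path 2 = h;k:
  e0=[1,0,0] h~>[0,4,0] k~>[2,3]
  e1=[0,1,0] h~>[2,2,1] k~>[2,0]
  e2=[0,0,1] h~>[2,2,0] k~>[2,2]
  composite₂ = ⟨2 2 2; 3 0 2⟩
Equal? equal; square commutes

Answer: COMMUTES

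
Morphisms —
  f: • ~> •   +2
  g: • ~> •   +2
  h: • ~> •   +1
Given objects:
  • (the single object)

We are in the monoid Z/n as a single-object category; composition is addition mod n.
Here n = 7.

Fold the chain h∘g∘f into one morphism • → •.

  0 +2≡2 +2≡4 +1≡5  (mod 7)
⟦path⟧: +5

Answer: +5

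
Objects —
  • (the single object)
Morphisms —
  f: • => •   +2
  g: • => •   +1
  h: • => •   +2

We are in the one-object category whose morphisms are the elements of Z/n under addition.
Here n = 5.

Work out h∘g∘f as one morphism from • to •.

Answer: +0

Derivation:
  0 +2≡2 +1≡3 +2≡0  (mod 5)
⟦path⟧: +0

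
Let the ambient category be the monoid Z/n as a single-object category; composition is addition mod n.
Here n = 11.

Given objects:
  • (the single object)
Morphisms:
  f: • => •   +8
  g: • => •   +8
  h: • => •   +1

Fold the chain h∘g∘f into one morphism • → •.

  0 +8≡8 +8≡5 +1≡6  (mod 11)
⟦path⟧: +6

Answer: +6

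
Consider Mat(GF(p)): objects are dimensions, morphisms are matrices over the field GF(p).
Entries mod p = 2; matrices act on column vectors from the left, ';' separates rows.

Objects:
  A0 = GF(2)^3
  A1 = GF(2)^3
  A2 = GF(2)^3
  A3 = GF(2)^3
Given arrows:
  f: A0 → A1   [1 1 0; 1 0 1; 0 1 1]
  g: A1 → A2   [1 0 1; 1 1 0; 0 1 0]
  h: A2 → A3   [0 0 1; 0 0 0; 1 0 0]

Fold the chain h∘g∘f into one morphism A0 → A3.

Answer: [1 0 1; 0 0 0; 1 0 1]

Derivation:
  e0=(1,0,0) f→(1,1,0) g→(1,0,1) h→(1,0,1)
  e1=(0,1,0) f→(1,0,1) g→(0,1,0) h→(0,0,0)
  e2=(0,0,1) f→(0,1,1) g→(1,1,1) h→(1,0,1)
result: [1 0 1; 0 0 0; 1 0 1]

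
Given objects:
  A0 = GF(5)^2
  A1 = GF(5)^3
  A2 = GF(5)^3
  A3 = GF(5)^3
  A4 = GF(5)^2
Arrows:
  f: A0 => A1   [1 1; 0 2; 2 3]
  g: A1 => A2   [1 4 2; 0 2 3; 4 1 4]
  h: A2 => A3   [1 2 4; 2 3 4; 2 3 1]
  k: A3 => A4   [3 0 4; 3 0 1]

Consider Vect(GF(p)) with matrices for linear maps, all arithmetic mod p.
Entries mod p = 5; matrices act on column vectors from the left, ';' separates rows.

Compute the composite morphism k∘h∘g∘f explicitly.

Answer: [0 2; 0 1]

Trace:
  e0=⟨1,0⟩ f=>⟨1,0,2⟩ g=>⟨0,1,2⟩ h=>⟨0,1,0⟩ k=>⟨0,0⟩
  e1=⟨0,1⟩ f=>⟨1,2,3⟩ g=>⟨0,3,3⟩ h=>⟨3,1,2⟩ k=>⟨2,1⟩
⟦path⟧: [0 2; 0 1]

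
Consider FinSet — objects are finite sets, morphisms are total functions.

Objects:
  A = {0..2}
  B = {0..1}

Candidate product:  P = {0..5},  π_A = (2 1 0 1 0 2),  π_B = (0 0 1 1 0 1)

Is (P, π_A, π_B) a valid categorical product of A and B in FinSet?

Answer: VALID PRODUCT

Work:
|A|·|B| = 3·2 = 6;  |P| = 6
Check the pairing map k ↦ (π_A(k), π_B(k)):
  0 -> (2,0)
  1 -> (1,0)
  2 -> (0,1)
  3 -> (1,1)
  4 -> (0,0)
  5 -> (2,1)
distinct pairs in image: 6 / 6 needed
  → bijection onto A×B; projections well-typed.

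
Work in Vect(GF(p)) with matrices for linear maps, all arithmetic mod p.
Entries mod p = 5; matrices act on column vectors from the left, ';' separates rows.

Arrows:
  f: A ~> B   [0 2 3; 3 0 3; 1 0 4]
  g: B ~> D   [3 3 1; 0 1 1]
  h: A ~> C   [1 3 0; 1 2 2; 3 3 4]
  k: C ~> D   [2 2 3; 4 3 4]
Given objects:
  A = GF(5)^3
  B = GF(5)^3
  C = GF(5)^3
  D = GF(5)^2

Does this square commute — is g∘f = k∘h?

1) trace f;g:
  e0=(1,0,0) f~>(0,3,1) g~>(0,4)
  e1=(0,1,0) f~>(2,0,0) g~>(1,0)
  e2=(0,0,1) f~>(3,3,4) g~>(2,2)
  ⟦path⟧₁ = [0 1 2; 4 0 2]
2) trace h;k:
  e0=(1,0,0) h~>(1,1,3) k~>(3,4)
  e1=(0,1,0) h~>(3,2,3) k~>(4,0)
  e2=(0,0,1) h~>(0,2,4) k~>(1,2)
  ⟦path⟧₂ = [3 4 1; 4 0 2]
Equal? differ; not commutative

Answer: DOES NOT COMMUTE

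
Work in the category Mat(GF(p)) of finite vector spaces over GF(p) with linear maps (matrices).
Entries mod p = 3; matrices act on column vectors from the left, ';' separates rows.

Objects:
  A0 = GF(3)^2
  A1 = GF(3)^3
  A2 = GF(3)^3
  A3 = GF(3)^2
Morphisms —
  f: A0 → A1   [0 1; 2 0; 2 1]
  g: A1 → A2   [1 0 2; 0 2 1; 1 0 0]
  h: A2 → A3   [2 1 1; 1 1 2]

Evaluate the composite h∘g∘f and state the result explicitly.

Answer: [2 2; 1 0]

Derivation:
  e0=⟨1,0⟩ f→⟨0,2,2⟩ g→⟨1,0,0⟩ h→⟨2,1⟩
  e1=⟨0,1⟩ f→⟨1,0,1⟩ g→⟨0,1,1⟩ h→⟨2,0⟩
result: [2 2; 1 0]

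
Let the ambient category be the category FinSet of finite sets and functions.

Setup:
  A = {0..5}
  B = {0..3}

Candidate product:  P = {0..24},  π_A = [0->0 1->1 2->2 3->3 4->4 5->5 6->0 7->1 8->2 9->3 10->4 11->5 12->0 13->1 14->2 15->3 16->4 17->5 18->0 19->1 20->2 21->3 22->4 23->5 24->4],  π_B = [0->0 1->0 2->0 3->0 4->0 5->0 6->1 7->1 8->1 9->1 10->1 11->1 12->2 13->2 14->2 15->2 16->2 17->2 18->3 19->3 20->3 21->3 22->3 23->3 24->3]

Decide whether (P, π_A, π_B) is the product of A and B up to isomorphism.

Answer: NOT A VALID PRODUCT — |P|=25 ≠ |A|·|B|=24

Derivation:
|A|·|B| = 6·4 = 24;  |P| = 25
  → cardinalities differ; no bijection possible.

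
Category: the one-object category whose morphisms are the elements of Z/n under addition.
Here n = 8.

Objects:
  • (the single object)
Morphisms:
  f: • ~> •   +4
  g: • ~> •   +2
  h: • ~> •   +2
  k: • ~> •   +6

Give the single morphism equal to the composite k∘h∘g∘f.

  0 +4≡4 +2≡6 +2≡0 +6≡6  (mod 8)
⟦path⟧: +6

Answer: +6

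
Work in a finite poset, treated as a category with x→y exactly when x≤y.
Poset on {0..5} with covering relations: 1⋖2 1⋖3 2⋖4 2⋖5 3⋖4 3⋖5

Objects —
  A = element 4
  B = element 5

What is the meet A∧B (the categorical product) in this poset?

Answer: NO MEET EXISTS

Trace:
Lower bounds of A=4 and B=5: {1,2,3}
  maximal lower bounds 2 and 3 are incomparable: neither 2⊑3 nor 3⊑2
→ no greatest lower bound exists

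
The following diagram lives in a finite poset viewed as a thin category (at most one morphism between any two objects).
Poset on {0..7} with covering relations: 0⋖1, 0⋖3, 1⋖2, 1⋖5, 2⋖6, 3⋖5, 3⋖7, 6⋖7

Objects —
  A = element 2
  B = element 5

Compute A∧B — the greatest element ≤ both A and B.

Answer: A∧B = 1

Derivation:
Lower bounds of A=2 and B=5: {0,1}
  0 <= 1
  1 <= 1
glb = 1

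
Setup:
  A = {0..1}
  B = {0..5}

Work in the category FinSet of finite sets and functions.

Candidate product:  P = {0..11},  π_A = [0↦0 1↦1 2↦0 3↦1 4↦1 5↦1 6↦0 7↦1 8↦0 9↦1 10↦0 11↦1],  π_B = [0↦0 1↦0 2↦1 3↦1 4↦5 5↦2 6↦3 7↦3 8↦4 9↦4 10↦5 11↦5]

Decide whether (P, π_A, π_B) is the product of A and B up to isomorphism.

Answer: NOT A VALID PRODUCT — duplicate pair at indices 11,4

Work:
|A|·|B| = 2·6 = 12;  |P| = 12
Check the pairing map k ↦ (π_A(k), π_B(k)):
  0 ↦ (0,0)
  1 ↦ (1,0)
  2 ↦ (0,1)
  3 ↦ (1,1)
  4 ↦ (1,5)
  5 ↦ (1,2)
  6 ↦ (0,3)
  7 ↦ (1,3)
  8 ↦ (0,4)
  9 ↦ (1,4)
  10 ↦ (0,5)
  11 ↦ (1,5)  ✗ repeats pair of k=4
distinct pairs in image: 11 / 12 needed
  → (1,5) hit at k=4 and k=11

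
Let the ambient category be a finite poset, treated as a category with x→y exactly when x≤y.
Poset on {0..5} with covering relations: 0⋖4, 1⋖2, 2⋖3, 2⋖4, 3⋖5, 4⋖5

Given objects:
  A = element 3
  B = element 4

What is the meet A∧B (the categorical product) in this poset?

Answer: A∧B = 2

Work:
Lower bounds of A=3 and B=4: {1,2}
  1 ⊑ 2
  2 ⊑ 2
glb = 2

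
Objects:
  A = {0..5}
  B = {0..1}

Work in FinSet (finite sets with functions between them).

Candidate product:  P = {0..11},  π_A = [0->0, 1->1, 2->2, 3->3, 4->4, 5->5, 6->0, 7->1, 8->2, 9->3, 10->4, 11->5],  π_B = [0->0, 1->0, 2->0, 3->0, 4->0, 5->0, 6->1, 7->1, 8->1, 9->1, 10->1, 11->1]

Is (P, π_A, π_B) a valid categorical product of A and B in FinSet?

|A|·|B| = 6·2 = 12;  |P| = 12
Check the pairing map k ↦ (π_A(k), π_B(k)):
  0 -> (0,0)
  1 -> (1,0)
  2 -> (2,0)
  3 -> (3,0)
  4 -> (4,0)
  5 -> (5,0)
  6 -> (0,1)
  7 -> (1,1)
  8 -> (2,1)
  9 -> (3,1)
  10 -> (4,1)
  11 -> (5,1)
distinct pairs in image: 12 / 12 needed
  → bijection onto A×B; projections well-typed.

Answer: VALID PRODUCT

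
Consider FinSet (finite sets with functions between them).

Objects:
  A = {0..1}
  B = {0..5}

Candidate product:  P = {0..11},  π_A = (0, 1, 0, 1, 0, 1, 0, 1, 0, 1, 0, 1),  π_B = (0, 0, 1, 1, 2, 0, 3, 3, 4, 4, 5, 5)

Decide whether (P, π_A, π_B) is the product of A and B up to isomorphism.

|A|·|B| = 2·6 = 12;  |P| = 12
Check the pairing map k ↦ (π_A(k), π_B(k)):
  0 ↦ (0,0)
  1 ↦ (1,0)
  2 ↦ (0,1)
  3 ↦ (1,1)
  4 ↦ (0,2)
  5 ↦ (1,0)  ✗ repeats pair of k=1
  6 ↦ (0,3)
  7 ↦ (1,3)
  8 ↦ (0,4)
  9 ↦ (1,4)
  10 ↦ (0,5)
  11 ↦ (1,5)
distinct pairs in image: 11 / 12 needed
  → (1,0) hit at k=1 and k=5

Answer: NOT A VALID PRODUCT — duplicate pair at indices 1,5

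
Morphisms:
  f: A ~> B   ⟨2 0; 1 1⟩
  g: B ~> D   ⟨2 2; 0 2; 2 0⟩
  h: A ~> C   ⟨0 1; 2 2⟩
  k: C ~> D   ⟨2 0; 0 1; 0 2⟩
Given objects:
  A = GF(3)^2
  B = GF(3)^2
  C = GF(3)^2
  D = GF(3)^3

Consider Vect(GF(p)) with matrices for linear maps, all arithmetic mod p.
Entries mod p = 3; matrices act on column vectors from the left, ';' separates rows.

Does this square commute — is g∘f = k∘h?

1) trace f;g:
  e0=(1,0) f~>(2,1) g~>(0,2,1)
  e1=(0,1) f~>(0,1) g~>(2,2,0)
  ⟦path⟧₁ = ⟨0 2; 2 2; 1 0⟩
2) trace h;k:
  e0=(1,0) h~>(0,2) k~>(0,2,1)
  e1=(0,1) h~>(1,2) k~>(2,2,1)
  ⟦path⟧₂ = ⟨0 2; 2 2; 1 1⟩
Equal? differ; not commutative

Answer: DOES NOT COMMUTE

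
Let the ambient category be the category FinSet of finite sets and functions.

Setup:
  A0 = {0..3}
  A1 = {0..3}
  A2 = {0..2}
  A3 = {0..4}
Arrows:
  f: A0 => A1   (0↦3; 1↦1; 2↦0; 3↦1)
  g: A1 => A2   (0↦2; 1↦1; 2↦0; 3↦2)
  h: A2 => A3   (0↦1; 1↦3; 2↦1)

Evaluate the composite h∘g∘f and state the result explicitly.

  0 f=>3 g=>2 h=>1
  1 f=>1 g=>1 h=>3
  2 f=>0 g=>2 h=>1
  3 f=>1 g=>1 h=>3
⟦path⟧: (0↦1; 1↦3; 2↦1; 3↦3)

Answer: (0↦1; 1↦3; 2↦1; 3↦3)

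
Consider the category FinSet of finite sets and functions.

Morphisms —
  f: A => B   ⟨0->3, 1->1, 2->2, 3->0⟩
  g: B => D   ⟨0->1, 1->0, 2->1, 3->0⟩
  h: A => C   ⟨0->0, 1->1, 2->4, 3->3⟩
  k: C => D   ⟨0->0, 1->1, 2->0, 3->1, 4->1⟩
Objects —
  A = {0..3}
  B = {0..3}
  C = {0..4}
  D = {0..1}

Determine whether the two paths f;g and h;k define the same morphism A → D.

Answer: DOES NOT COMMUTE

Derivation:
1) trace f;g:
  0 f=>3 g=>0
  1 f=>1 g=>0
  2 f=>2 g=>1
  3 f=>0 g=>1
  ⟦path⟧₁ = ⟨0->0, 1->0, 2->1, 3->1⟩
2) trace h;k:
  0 h=>0 k=>0
  1 h=>1 k=>1
  2 h=>4 k=>1
  3 h=>3 k=>1
  ⟦path⟧₂ = ⟨0->0, 1->1, 2->1, 3->1⟩
Equal? differ; not commutative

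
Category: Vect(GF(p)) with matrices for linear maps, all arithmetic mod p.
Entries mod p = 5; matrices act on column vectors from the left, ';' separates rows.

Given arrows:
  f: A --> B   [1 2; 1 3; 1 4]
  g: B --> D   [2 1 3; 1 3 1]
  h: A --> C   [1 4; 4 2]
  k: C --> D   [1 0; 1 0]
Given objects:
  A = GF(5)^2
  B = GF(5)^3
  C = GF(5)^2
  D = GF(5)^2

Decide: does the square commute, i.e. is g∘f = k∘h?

Along f;g (path 1):
  e0=⟨1,0⟩ f-->⟨1,1,1⟩ g-->⟨1,0⟩
  e1=⟨0,1⟩ f-->⟨2,3,4⟩ g-->⟨4,0⟩
  ⟦path⟧₁ = [1 4; 0 0]
Along h;k (path 2):
  e0=⟨1,0⟩ h-->⟨1,4⟩ k-->⟨1,1⟩
  e1=⟨0,1⟩ h-->⟨4,2⟩ k-->⟨4,4⟩
  ⟦path⟧₂ = [1 4; 1 4]
Equal? distinct morphisms ✗

Answer: DOES NOT COMMUTE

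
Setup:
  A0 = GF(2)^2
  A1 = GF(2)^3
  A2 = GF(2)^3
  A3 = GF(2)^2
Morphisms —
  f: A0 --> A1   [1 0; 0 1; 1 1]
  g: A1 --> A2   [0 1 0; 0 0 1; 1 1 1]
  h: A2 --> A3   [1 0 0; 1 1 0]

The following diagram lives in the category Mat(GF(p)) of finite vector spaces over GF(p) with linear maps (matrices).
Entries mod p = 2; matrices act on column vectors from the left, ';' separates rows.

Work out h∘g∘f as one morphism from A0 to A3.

Answer: [0 1; 1 0]

Work:
  e0=[1,0] f-->[1,0,1] g-->[0,1,0] h-->[0,1]
  e1=[0,1] f-->[0,1,1] g-->[1,1,0] h-->[1,0]
composite: [0 1; 1 0]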